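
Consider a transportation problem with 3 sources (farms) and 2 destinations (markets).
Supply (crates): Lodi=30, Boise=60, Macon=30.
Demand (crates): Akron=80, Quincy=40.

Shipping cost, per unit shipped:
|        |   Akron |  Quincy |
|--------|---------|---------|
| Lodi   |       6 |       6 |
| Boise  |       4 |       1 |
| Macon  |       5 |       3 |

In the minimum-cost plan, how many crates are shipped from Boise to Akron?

Solving gives:
  Lodi–Akron: 30 × 6 = 180
  Boise–Akron: 20 × 4 = 80
  Boise–Quincy: 40 × 1 = 40
  Macon–Akron: 30 × 5 = 150
Total cost = 450.
So Boise→Akron carries 20 crates.

20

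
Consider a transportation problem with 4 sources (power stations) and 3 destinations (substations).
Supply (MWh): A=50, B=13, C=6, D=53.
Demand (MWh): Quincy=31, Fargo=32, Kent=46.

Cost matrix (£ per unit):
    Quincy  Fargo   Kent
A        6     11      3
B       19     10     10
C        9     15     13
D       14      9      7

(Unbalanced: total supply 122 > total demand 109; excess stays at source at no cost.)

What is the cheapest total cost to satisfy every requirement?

714

One minimum-cost allocation:
  A–Quincy: 25 MWh
  A–Kent: 25 MWh
  C–Quincy: 6 MWh
  D–Fargo: 32 MWh
  D–Kent: 21 MWh
Total cost = £714.
(Supply check: A ships 50; B ships 0; C ships 6; D ships 53.)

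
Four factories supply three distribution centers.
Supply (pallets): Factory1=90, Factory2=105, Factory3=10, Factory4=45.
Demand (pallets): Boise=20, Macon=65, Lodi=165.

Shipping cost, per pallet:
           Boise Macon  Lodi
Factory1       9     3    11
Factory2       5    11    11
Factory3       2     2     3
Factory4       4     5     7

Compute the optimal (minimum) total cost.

1850

An optimal shipping plan:
  Factory1→Macon: 65 × 3 = 195
  Factory1→Lodi: 25 × 11 = 275
  Factory2→Boise: 20 × 5 = 100
  Factory2→Lodi: 85 × 11 = 935
  Factory3→Lodi: 10 × 3 = 30
  Factory4→Lodi: 45 × 7 = 315
Total = 195 + 275 + 100 + 935 + 30 + 315 = 1850.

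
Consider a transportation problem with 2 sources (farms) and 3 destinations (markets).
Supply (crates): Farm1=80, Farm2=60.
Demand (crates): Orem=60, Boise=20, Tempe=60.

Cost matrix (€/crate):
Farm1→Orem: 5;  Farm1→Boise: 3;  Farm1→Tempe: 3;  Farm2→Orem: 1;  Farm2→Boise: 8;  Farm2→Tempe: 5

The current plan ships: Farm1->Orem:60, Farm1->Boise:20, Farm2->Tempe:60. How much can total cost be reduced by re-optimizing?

Current plan cost = 60·5 + 20·3 + 60·5 = €660.
Optimal plan:
  Farm1–Boise: 20 × €3 = €60
  Farm1–Tempe: 60 × €3 = €180
  Farm2–Orem: 60 × €1 = €60
Optimal cost = €300.
Saving = 660 − 300 = €360.

360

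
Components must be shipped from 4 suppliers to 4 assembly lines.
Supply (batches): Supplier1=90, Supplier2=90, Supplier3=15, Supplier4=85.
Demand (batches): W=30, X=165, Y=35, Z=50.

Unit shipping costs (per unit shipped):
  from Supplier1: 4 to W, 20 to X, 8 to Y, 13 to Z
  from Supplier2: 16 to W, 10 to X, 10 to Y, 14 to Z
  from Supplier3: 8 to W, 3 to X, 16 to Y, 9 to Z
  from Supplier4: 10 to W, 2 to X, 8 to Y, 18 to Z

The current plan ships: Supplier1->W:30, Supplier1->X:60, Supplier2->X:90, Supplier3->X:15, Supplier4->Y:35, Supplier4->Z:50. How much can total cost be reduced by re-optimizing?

Current plan cost = 30·4 + 60·20 + 90·10 + 15·3 + 35·8 + 50·18 = 3445.
Optimal plan:
  Supplier1 to W: 30 × 4 = 120
  Supplier1 to Y: 35 × 8 = 280
  Supplier1 to Z: 25 × 13 = 325
  Supplier2 to X: 65 × 10 = 650
  Supplier2 to Z: 25 × 14 = 350
  Supplier3 to X: 15 × 3 = 45
  Supplier4 to X: 85 × 2 = 170
Optimal cost = 1940.
Saving = 3445 − 1940 = 1505.

1505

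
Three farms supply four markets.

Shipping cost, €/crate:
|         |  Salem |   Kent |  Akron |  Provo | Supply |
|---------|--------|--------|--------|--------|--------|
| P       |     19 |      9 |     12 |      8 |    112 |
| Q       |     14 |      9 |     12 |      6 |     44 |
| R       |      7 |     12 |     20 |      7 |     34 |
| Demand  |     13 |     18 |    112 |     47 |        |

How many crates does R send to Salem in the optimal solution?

13

Optimal shipments:
  P–Kent: 18 × €9 = €162
  P–Akron: 94 × €12 = €1128
  Q–Akron: 18 × €12 = €216
  Q–Provo: 26 × €6 = €156
  R–Salem: 13 × €7 = €91
  R–Provo: 21 × €7 = €147
Total cost = €1900.
So R→Salem carries 13 crates.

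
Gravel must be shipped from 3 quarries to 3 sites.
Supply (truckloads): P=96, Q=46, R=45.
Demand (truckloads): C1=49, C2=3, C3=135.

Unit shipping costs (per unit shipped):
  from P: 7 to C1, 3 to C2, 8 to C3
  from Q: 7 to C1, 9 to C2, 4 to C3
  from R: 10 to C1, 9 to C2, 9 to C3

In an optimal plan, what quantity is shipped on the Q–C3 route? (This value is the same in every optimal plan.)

46

Solving gives:
  P->C1: 49 × 7 = 343
  P->C2: 3 × 3 = 9
  P->C3: 44 × 8 = 352
  Q->C3: 46 × 4 = 184
  R->C3: 45 × 9 = 405
Total cost = 1293.
So Q→C3 carries 46 truckloads.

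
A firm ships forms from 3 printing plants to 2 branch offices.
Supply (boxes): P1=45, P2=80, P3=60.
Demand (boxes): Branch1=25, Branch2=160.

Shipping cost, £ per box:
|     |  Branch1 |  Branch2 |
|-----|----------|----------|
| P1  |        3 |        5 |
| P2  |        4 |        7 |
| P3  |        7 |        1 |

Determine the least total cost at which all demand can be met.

One minimum-cost allocation:
  P1 to Branch2: 45 × £5 = £225
  P2 to Branch1: 25 × £4 = £100
  P2 to Branch2: 55 × £7 = £385
  P3 to Branch2: 60 × £1 = £60
Total = 225 + 100 + 385 + 60 = £770.

770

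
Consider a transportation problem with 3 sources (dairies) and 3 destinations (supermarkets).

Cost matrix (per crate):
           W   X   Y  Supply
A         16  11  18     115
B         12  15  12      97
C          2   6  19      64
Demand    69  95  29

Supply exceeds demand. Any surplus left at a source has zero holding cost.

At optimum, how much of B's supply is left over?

An optimal plan:
  A–X: 95 × 11 = 1045
  B–W: 5 × 12 = 60
  B–Y: 29 × 12 = 348
  C–W: 64 × 2 = 128
Total cost = 1581.
B ships 34 of its 97, leaving 63.

63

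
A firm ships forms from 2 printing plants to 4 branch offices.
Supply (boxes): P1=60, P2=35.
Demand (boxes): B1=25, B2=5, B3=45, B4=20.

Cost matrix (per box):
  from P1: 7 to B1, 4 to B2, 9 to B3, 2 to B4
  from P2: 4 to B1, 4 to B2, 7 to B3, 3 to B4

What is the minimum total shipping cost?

545

A cheapest plan:
  P1 to B2: 5 × 4 = 20
  P1 to B3: 35 × 9 = 315
  P1 to B4: 20 × 2 = 40
  P2 to B1: 25 × 4 = 100
  P2 to B3: 10 × 7 = 70
Total = 20 + 315 + 40 + 100 + 70 = 545.
(Supply check: P1 ships 60; P2 ships 35.)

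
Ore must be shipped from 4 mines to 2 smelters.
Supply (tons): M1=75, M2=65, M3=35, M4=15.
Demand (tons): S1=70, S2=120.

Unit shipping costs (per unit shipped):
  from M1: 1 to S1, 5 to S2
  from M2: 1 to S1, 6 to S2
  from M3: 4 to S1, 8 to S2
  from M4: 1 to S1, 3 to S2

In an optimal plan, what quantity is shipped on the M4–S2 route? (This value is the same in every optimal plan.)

Optimal shipments:
  M1→S1: 5 × 1 = 5
  M1→S2: 70 × 5 = 350
  M2→S1: 65 × 1 = 65
  M3→S2: 35 × 8 = 280
  M4→S2: 15 × 3 = 45
Total cost = 745.
So M4→S2 carries 15 tons.

15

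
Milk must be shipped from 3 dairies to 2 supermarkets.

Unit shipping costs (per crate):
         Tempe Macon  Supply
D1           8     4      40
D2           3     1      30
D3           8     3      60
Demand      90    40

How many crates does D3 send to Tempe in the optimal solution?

20

Optimal shipments:
  D1 to Tempe: 40 crates
  D2 to Tempe: 30 crates
  D3 to Tempe: 20 crates
  D3 to Macon: 40 crates
Total cost = 690.
So D3→Tempe carries 20 crates.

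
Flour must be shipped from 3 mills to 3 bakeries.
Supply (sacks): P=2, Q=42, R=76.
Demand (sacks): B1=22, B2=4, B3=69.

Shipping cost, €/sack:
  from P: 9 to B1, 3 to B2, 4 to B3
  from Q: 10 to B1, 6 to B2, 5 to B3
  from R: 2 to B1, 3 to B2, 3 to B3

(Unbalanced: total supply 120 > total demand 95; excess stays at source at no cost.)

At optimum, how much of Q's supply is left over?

25

Minimum-cost shipments:
  P to B2: 2 × €3 = €6
  Q to B3: 17 × €5 = €85
  R to B1: 22 × €2 = €44
  R to B2: 2 × €3 = €6
  R to B3: 52 × €3 = €156
Total cost = €297.
Q ships 17 of its 42, leaving 25.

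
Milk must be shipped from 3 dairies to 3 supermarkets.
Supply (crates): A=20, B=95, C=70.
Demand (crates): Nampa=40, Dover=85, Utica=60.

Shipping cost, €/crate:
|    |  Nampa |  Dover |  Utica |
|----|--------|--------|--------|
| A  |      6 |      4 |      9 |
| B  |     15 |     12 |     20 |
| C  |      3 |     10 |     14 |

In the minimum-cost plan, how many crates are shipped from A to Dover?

0

The minimum-cost plan:
  A->Utica: 20 × €9 = €180
  B->Dover: 85 × €12 = €1020
  B->Utica: 10 × €20 = €200
  C->Nampa: 40 × €3 = €120
  C->Utica: 30 × €14 = €420
Total cost = €1940.
The route A→Dover is not used.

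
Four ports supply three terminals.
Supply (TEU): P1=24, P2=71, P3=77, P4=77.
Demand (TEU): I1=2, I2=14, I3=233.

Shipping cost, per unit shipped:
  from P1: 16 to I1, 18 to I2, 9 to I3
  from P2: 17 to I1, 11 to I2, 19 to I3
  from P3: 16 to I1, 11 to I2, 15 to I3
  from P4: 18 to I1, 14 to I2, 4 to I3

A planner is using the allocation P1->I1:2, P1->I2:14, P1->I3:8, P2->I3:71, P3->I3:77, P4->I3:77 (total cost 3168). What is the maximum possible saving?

256

Current plan cost = 2·16 + 14·18 + 8·9 + 71·19 + 77·15 + 77·4 = 3168.
Optimal plan:
  P1–I3: 24 TEU
  P2–I1: 2 TEU
  P2–I2: 14 TEU
  P2–I3: 55 TEU
  P3–I3: 77 TEU
  P4–I3: 77 TEU
Optimal cost = 2912.
Saving = 3168 − 2912 = 256.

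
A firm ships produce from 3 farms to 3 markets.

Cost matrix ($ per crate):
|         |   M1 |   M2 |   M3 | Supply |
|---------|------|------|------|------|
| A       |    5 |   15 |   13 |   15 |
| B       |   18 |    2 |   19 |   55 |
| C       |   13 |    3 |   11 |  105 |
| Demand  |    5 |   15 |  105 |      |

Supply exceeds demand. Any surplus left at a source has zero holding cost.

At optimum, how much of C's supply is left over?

An optimal plan:
  A→M1: 5 × $5 = $25
  B→M2: 15 × $2 = $30
  C→M3: 105 × $11 = $1155
Total cost = $1210.
C ships 105 of its 105, leaving 0.

0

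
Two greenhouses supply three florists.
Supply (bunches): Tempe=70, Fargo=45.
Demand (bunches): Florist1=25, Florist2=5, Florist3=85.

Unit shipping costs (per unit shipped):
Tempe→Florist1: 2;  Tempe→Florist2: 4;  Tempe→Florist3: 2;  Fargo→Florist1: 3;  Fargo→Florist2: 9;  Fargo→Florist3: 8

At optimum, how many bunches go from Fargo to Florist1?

The minimum-cost plan:
  Tempe to Florist3: 70 bunches
  Fargo to Florist1: 25 bunches
  Fargo to Florist2: 5 bunches
  Fargo to Florist3: 15 bunches
Total cost = 380.
So Fargo→Florist1 carries 25 bunches.

25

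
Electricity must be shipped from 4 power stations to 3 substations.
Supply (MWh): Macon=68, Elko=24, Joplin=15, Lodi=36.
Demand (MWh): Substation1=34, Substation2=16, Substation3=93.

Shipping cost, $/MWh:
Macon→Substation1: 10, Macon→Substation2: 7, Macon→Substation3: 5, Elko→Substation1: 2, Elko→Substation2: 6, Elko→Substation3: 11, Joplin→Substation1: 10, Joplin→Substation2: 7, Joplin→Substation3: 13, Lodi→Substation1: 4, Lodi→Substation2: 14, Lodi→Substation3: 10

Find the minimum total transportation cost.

791

A cheapest plan:
  Macon–Substation3: 68 × $5 = $340
  Elko–Substation1: 23 × $2 = $46
  Elko–Substation2: 1 × $6 = $6
  Joplin–Substation2: 15 × $7 = $105
  Lodi–Substation1: 11 × $4 = $44
  Lodi–Substation3: 25 × $10 = $250
Total = 340 + 46 + 6 + 105 + 44 + 250 = $791.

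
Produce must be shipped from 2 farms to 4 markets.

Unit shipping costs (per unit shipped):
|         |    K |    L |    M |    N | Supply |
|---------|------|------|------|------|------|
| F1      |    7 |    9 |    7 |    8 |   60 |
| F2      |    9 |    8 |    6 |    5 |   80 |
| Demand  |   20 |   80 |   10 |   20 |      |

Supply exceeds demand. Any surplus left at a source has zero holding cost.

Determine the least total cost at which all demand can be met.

One minimum-cost allocation:
  F1–K: 20 crates
  F1–L: 20 crates
  F1–M: 10 crates
  F2–L: 60 crates
  F2–N: 20 crates
Total cost = 970.
(Supply check: F1 ships 50; F2 ships 80.)

970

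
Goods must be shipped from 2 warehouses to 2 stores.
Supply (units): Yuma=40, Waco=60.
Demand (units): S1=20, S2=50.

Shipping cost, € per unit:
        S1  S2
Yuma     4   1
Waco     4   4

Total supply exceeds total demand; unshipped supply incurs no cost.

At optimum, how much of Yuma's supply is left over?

Minimum-cost shipments:
  Yuma→S2: 40 × €1 = €40
  Waco→S1: 20 × €4 = €80
  Waco→S2: 10 × €4 = €40
Total cost = €160.
Yuma ships 40 of its 40, leaving 0.

0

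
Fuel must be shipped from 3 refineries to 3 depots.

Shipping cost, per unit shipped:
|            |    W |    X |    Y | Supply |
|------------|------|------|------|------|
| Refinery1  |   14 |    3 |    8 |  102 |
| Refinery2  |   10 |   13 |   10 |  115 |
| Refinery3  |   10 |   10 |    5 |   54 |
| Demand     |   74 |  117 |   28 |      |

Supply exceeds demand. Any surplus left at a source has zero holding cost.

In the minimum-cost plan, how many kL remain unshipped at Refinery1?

0

An optimal plan:
  Refinery1 to X: 102 × 3 = 306
  Refinery2 to W: 74 × 10 = 740
  Refinery3 to X: 15 × 10 = 150
  Refinery3 to Y: 28 × 5 = 140
Total cost = 1336.
Refinery1 ships 102 of its 102, leaving 0.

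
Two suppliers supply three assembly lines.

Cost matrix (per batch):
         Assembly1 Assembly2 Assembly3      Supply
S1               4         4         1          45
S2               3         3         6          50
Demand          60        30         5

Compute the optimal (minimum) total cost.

An optimal shipping plan:
  S1→Assembly1: 10 × 4 = 40
  S1→Assembly2: 30 × 4 = 120
  S1→Assembly3: 5 × 1 = 5
  S2→Assembly1: 50 × 3 = 150
Total = 40 + 120 + 5 + 150 = 315.

315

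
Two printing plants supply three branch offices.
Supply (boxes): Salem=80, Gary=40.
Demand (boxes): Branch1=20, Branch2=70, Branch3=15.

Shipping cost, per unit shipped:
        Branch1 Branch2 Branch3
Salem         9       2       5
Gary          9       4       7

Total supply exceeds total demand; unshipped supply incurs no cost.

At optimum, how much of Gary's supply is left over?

An optimal plan:
  Salem to Branch2: 65 × 2 = 130
  Salem to Branch3: 15 × 5 = 75
  Gary to Branch1: 20 × 9 = 180
  Gary to Branch2: 5 × 4 = 20
Total cost = 405.
Gary ships 25 of its 40, leaving 15.

15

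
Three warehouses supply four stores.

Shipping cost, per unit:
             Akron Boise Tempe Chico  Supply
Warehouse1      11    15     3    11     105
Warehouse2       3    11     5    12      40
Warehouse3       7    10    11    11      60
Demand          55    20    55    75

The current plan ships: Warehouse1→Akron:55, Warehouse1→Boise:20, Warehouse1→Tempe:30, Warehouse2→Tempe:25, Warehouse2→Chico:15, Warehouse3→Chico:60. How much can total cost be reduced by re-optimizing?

Current plan cost = 55·11 + 20·15 + 30·3 + 25·5 + 15·12 + 60·11 = 1960.
Optimal plan:
  Warehouse1–Tempe: 55 × 3 = 165
  Warehouse1–Chico: 50 × 11 = 550
  Warehouse2–Akron: 40 × 3 = 120
  Warehouse3–Akron: 15 × 7 = 105
  Warehouse3–Boise: 20 × 10 = 200
  Warehouse3–Chico: 25 × 11 = 275
Optimal cost = 1415.
Saving = 1960 − 1415 = 545.

545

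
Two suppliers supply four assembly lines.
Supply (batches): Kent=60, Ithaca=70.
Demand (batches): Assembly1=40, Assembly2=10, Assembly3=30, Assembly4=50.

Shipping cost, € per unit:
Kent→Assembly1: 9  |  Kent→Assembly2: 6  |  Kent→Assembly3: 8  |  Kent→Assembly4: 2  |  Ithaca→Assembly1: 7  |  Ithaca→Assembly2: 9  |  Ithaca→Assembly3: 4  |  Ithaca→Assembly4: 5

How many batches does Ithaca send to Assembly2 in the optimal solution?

0

Optimal shipments:
  Kent->Assembly2: 10 × €6 = €60
  Kent->Assembly4: 50 × €2 = €100
  Ithaca->Assembly1: 40 × €7 = €280
  Ithaca->Assembly3: 30 × €4 = €120
Total cost = €560.
The route Ithaca→Assembly2 is not used.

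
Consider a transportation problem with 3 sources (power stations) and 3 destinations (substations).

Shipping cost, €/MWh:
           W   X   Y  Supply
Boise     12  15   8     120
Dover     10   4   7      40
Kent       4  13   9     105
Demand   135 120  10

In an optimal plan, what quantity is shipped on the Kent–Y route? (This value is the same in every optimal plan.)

0

The minimum-cost plan:
  Boise–W: 30 × €12 = €360
  Boise–X: 80 × €15 = €1200
  Boise–Y: 10 × €8 = €80
  Dover–X: 40 × €4 = €160
  Kent–W: 105 × €4 = €420
Total cost = €2220.
The route Kent→Y is not used.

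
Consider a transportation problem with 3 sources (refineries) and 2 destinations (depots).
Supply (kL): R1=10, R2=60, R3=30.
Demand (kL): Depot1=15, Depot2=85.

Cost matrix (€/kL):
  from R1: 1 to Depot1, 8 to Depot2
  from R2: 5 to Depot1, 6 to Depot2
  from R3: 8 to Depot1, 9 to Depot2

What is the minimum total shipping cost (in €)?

635

An optimal shipping plan:
  R1->Depot1: 10 × €1 = €10
  R2->Depot1: 5 × €5 = €25
  R2->Depot2: 55 × €6 = €330
  R3->Depot2: 30 × €9 = €270
Total = 10 + 25 + 330 + 270 = €635.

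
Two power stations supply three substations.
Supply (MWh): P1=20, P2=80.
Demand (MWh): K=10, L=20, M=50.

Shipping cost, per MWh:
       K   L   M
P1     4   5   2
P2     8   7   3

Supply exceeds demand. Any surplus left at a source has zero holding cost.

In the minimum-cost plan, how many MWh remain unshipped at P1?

An optimal plan:
  P1->K: 10 × 4 = 40
  P1->L: 10 × 5 = 50
  P2->L: 10 × 7 = 70
  P2->M: 50 × 3 = 150
Total cost = 310.
P1 ships 20 of its 20, leaving 0.

0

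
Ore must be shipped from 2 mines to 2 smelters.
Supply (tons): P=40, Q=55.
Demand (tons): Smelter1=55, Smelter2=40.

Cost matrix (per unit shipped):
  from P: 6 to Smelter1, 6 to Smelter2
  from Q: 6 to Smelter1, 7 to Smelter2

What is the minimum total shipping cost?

570

A cheapest plan:
  P to Smelter2: 40 × 6 = 240
  Q to Smelter1: 55 × 6 = 330
Total = 240 + 330 = 570.
(Supply check: P ships 40; Q ships 55.)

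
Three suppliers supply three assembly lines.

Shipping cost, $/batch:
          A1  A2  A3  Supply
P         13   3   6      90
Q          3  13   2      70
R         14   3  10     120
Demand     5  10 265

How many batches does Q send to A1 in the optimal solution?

Solving gives:
  P to A3: 90 × $6 = $540
  Q to A1: 5 × $3 = $15
  Q to A3: 65 × $2 = $130
  R to A2: 10 × $3 = $30
  R to A3: 110 × $10 = $1100
Total cost = $1815.
So Q→A1 carries 5 batches.

5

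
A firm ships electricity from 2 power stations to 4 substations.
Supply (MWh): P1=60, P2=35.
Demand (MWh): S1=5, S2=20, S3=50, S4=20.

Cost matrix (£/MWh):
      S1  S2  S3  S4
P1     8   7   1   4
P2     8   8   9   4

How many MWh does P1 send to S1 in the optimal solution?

Solving gives:
  P1 to S2: 10 × £7 = £70
  P1 to S3: 50 × £1 = £50
  P2 to S1: 5 × £8 = £40
  P2 to S2: 10 × £8 = £80
  P2 to S4: 20 × £4 = £80
Total cost = £320.
The route P1→S1 is not used.

0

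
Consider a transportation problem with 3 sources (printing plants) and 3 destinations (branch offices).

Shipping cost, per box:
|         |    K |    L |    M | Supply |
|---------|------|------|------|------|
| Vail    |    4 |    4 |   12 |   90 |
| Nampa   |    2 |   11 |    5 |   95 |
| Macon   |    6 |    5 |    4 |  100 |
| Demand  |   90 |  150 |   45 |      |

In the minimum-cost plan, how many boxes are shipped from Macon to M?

Optimal shipments:
  Vail to L: 90 × 4 = 360
  Nampa to K: 90 × 2 = 180
  Nampa to M: 5 × 5 = 25
  Macon to L: 60 × 5 = 300
  Macon to M: 40 × 4 = 160
Total cost = 1025.
So Macon→M carries 40 boxes.

40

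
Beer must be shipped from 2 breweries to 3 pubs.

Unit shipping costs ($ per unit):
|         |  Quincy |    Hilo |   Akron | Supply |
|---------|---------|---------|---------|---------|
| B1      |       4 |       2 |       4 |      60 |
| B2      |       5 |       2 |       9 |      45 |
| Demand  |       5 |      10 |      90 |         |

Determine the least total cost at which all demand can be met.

A cheapest plan:
  B1 to Akron: 60 × $4 = $240
  B2 to Quincy: 5 × $5 = $25
  B2 to Hilo: 10 × $2 = $20
  B2 to Akron: 30 × $9 = $270
Total = 240 + 25 + 20 + 270 = $555.

555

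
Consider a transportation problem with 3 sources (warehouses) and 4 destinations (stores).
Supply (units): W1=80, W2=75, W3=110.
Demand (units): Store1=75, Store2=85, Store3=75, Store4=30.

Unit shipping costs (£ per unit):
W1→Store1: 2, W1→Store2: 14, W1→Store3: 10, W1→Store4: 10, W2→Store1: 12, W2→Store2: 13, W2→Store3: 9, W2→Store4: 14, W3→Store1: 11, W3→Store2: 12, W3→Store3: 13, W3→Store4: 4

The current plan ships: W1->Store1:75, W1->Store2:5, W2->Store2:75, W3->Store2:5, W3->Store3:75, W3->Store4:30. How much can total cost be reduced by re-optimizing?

Current plan cost = 75·2 + 5·14 + 75·13 + 5·12 + 75·13 + 30·4 = £2350.
Optimal plan:
  W1 to Store1: 75 × £2 = £150
  W1 to Store2: 5 × £14 = £70
  W2 to Store3: 75 × £9 = £675
  W3 to Store2: 80 × £12 = £960
  W3 to Store4: 30 × £4 = £120
Optimal cost = £1975.
Saving = 2350 − 1975 = £375.

375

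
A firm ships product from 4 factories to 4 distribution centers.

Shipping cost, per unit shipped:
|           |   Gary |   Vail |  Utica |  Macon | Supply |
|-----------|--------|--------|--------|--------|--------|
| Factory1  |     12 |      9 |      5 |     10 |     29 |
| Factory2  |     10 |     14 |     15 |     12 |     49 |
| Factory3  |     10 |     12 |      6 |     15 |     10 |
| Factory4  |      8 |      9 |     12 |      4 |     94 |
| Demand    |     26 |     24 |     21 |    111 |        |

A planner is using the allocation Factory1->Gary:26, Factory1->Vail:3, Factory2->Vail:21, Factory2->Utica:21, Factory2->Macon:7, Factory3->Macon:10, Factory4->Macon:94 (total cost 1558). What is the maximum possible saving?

Current plan cost = 26·12 + 3·9 + 21·14 + 21·15 + 7·12 + 10·15 + 94·4 = 1558.
Optimal plan:
  Factory1–Vail: 18 × 9 = 162
  Factory1–Utica: 11 × 5 = 55
  Factory2–Gary: 26 × 10 = 260
  Factory2–Vail: 6 × 14 = 84
  Factory2–Macon: 17 × 12 = 204
  Factory3–Utica: 10 × 6 = 60
  Factory4–Macon: 94 × 4 = 376
Optimal cost = 1201.
Saving = 1558 − 1201 = 357.

357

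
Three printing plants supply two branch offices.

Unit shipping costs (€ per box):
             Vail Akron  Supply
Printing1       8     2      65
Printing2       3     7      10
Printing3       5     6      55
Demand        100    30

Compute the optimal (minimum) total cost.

645

Optimal allocation:
  Printing1->Vail: 35 × €8 = €280
  Printing1->Akron: 30 × €2 = €60
  Printing2->Vail: 10 × €3 = €30
  Printing3->Vail: 55 × €5 = €275
Total = 280 + 60 + 30 + 275 = €645.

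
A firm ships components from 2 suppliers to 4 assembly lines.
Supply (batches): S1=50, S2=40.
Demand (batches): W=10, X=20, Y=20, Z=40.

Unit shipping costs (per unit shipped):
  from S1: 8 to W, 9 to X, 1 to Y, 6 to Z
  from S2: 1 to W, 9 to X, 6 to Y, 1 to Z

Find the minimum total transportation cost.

300

A cheapest plan:
  S1–X: 20 batches
  S1–Y: 20 batches
  S1–Z: 10 batches
  S2–W: 10 batches
  S2–Z: 30 batches
Total cost = 300.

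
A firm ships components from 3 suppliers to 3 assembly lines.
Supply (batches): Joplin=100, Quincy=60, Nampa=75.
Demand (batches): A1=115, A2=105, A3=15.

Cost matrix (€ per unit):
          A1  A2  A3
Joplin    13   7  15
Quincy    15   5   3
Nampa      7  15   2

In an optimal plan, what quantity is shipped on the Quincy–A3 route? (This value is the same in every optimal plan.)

15

The minimum-cost plan:
  Joplin–A1: 40 × €13 = €520
  Joplin–A2: 60 × €7 = €420
  Quincy–A2: 45 × €5 = €225
  Quincy–A3: 15 × €3 = €45
  Nampa–A1: 75 × €7 = €525
Total cost = €1735.
So Quincy→A3 carries 15 batches.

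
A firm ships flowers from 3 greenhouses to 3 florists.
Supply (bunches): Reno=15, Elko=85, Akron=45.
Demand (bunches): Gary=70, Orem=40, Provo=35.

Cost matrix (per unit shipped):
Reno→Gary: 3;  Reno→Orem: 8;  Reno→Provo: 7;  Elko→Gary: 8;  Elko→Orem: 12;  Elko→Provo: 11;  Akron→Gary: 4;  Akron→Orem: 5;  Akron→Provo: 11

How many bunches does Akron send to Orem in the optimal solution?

40

The minimum-cost plan:
  Reno–Gary: 15 × 3 = 45
  Elko–Gary: 50 × 8 = 400
  Elko–Provo: 35 × 11 = 385
  Akron–Gary: 5 × 4 = 20
  Akron–Orem: 40 × 5 = 200
Total cost = 1050.
So Akron→Orem carries 40 bunches.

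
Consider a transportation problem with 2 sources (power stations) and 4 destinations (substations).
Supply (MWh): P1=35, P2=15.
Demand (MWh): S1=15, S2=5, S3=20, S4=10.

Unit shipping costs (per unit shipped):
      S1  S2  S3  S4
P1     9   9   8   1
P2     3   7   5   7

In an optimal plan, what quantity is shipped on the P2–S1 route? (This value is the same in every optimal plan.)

The minimum-cost plan:
  P1->S2: 5 MWh
  P1->S3: 20 MWh
  P1->S4: 10 MWh
  P2->S1: 15 MWh
Total cost = 260.
So P2→S1 carries 15 MWh.

15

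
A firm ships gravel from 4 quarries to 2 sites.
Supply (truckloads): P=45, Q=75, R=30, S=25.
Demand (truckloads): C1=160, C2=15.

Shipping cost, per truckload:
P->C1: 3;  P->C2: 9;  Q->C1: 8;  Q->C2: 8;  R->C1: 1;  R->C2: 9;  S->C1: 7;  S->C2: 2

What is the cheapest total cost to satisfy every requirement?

865

Optimal allocation:
  P->C1: 45 × 3 = 135
  Q->C1: 75 × 8 = 600
  R->C1: 30 × 1 = 30
  S->C1: 10 × 7 = 70
  S->C2: 15 × 2 = 30
Total = 135 + 600 + 30 + 70 + 30 = 865.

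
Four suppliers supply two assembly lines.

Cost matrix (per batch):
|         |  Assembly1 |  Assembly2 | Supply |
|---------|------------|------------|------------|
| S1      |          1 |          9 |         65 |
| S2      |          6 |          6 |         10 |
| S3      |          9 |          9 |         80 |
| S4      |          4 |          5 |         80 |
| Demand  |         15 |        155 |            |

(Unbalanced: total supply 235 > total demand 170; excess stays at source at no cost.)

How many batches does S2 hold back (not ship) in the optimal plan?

0

Minimum-cost shipments:
  S1->Assembly1: 15 × 1 = 15
  S1->Assembly2: 50 × 9 = 450
  S2->Assembly2: 10 × 6 = 60
  S3->Assembly2: 15 × 9 = 135
  S4->Assembly2: 80 × 5 = 400
Total cost = 1060.
S2 ships 10 of its 10, leaving 0.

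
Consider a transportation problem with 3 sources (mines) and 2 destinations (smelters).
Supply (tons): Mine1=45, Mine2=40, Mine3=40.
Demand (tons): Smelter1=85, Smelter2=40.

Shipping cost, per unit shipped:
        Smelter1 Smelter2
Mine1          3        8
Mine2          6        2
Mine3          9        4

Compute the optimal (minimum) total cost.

535

Optimal allocation:
  Mine1→Smelter1: 45 × 3 = 135
  Mine2→Smelter1: 40 × 6 = 240
  Mine3→Smelter2: 40 × 4 = 160
Total = 135 + 240 + 160 = 535.
(Supply check: Mine1 ships 45; Mine2 ships 40; Mine3 ships 40.)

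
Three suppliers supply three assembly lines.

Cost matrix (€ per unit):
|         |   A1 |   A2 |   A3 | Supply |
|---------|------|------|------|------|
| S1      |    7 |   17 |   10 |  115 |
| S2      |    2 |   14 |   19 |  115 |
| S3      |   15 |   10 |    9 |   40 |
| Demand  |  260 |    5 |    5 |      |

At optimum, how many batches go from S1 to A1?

115

Solving gives:
  S1 to A1: 115 × €7 = €805
  S2 to A1: 115 × €2 = €230
  S3 to A1: 30 × €15 = €450
  S3 to A2: 5 × €10 = €50
  S3 to A3: 5 × €9 = €45
Total cost = €1580.
So S1→A1 carries 115 batches.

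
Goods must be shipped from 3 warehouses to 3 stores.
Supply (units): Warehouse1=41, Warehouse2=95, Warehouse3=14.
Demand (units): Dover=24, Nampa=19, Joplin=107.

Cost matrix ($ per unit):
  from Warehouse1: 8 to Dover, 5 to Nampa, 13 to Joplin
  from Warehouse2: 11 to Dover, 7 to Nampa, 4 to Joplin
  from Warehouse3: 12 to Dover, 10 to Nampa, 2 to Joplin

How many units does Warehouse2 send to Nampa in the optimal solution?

2

Optimal shipments:
  Warehouse1 to Dover: 24 × $8 = $192
  Warehouse1 to Nampa: 17 × $5 = $85
  Warehouse2 to Nampa: 2 × $7 = $14
  Warehouse2 to Joplin: 93 × $4 = $372
  Warehouse3 to Joplin: 14 × $2 = $28
Total cost = $691.
So Warehouse2→Nampa carries 2 units.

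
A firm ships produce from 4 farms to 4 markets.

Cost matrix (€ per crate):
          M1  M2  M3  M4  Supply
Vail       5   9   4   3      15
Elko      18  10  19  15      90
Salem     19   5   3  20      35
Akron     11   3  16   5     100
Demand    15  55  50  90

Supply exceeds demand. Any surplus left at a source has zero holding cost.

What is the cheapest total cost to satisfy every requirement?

1365

An optimal shipping plan:
  Vail→M3: 15 crates
  Elko→M1: 5 crates
  Elko→M2: 55 crates
  Salem→M3: 35 crates
  Akron→M1: 10 crates
  Akron→M4: 90 crates
Total cost = €1365.
(Supply check: Vail ships 15; Elko ships 60; Salem ships 35; Akron ships 100.)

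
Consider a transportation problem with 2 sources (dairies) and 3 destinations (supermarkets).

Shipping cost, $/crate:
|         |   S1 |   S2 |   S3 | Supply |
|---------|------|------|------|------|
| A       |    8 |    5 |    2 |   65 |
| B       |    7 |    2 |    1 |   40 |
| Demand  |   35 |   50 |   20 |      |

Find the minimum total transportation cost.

An optimal shipping plan:
  A→S1: 35 × $8 = $280
  A→S2: 10 × $5 = $50
  A→S3: 20 × $2 = $40
  B→S2: 40 × $2 = $80
Total = 280 + 50 + 40 + 80 = $450.
(Supply check: A ships 65; B ships 40.)

450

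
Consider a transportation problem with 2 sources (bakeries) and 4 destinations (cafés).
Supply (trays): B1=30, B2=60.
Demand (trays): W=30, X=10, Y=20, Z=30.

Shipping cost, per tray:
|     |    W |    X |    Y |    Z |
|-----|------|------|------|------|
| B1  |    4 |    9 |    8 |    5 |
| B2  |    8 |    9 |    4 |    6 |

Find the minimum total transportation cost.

470

A cheapest plan:
  B1->W: 30 × 4 = 120
  B2->X: 10 × 9 = 90
  B2->Y: 20 × 4 = 80
  B2->Z: 30 × 6 = 180
Total = 120 + 90 + 80 + 180 = 470.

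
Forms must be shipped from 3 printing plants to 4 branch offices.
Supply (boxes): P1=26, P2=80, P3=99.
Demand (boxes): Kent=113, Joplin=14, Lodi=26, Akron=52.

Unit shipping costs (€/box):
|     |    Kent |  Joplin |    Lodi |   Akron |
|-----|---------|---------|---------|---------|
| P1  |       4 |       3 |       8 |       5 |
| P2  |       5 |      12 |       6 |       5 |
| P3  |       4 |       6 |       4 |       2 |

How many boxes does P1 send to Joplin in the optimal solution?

14

Optimal shipments:
  P1→Kent: 12 boxes
  P1→Joplin: 14 boxes
  P2→Kent: 80 boxes
  P3→Kent: 21 boxes
  P3→Lodi: 26 boxes
  P3→Akron: 52 boxes
Total cost = €782.
So P1→Joplin carries 14 boxes.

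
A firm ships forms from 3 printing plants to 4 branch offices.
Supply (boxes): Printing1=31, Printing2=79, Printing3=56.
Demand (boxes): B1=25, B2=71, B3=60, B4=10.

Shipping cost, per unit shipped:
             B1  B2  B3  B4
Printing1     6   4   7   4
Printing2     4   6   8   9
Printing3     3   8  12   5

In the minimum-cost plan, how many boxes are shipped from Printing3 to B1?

25

Optimal shipments:
  Printing1→B2: 31 × 4 = 124
  Printing2→B2: 19 × 6 = 114
  Printing2→B3: 60 × 8 = 480
  Printing3→B1: 25 × 3 = 75
  Printing3→B2: 21 × 8 = 168
  Printing3→B4: 10 × 5 = 50
Total cost = 1011.
So Printing3→B1 carries 25 boxes.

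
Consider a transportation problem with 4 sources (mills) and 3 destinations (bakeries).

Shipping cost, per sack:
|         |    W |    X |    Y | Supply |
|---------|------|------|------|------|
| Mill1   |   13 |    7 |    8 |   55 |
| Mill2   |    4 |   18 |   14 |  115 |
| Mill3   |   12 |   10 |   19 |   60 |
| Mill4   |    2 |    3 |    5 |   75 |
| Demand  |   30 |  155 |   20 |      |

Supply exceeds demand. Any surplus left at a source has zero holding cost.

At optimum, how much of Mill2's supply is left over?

Minimum-cost shipments:
  Mill1→X: 35 × 7 = 245
  Mill1→Y: 20 × 8 = 160
  Mill2→W: 30 × 4 = 120
  Mill3→X: 45 × 10 = 450
  Mill4→X: 75 × 3 = 225
Total cost = 1200.
Mill2 ships 30 of its 115, leaving 85.

85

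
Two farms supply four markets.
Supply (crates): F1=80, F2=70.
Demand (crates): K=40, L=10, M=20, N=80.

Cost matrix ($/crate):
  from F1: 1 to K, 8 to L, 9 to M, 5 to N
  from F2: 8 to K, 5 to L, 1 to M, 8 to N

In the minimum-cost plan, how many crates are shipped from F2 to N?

Optimal shipments:
  F1→K: 40 × $1 = $40
  F1→N: 40 × $5 = $200
  F2→L: 10 × $5 = $50
  F2→M: 20 × $1 = $20
  F2→N: 40 × $8 = $320
Total cost = $630.
So F2→N carries 40 crates.

40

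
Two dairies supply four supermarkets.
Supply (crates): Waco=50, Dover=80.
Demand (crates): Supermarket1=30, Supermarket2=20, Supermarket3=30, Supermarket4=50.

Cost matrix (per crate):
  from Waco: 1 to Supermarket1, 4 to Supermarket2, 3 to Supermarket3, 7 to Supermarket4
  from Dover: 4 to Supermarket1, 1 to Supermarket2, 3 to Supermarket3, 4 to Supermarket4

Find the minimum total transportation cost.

One minimum-cost allocation:
  Waco to Supermarket1: 30 × 1 = 30
  Waco to Supermarket3: 20 × 3 = 60
  Dover to Supermarket2: 20 × 1 = 20
  Dover to Supermarket3: 10 × 3 = 30
  Dover to Supermarket4: 50 × 4 = 200
Total = 30 + 60 + 20 + 30 + 200 = 340.

340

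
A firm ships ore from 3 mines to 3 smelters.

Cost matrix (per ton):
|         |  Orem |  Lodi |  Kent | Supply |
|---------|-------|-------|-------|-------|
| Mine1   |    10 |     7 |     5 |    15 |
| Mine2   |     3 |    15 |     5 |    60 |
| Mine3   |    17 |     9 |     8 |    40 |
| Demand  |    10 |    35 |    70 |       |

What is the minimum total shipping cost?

Optimal allocation:
  Mine1 to Kent: 15 × 5 = 75
  Mine2 to Orem: 10 × 3 = 30
  Mine2 to Kent: 50 × 5 = 250
  Mine3 to Lodi: 35 × 9 = 315
  Mine3 to Kent: 5 × 8 = 40
Total = 75 + 30 + 250 + 315 + 40 = 710.

710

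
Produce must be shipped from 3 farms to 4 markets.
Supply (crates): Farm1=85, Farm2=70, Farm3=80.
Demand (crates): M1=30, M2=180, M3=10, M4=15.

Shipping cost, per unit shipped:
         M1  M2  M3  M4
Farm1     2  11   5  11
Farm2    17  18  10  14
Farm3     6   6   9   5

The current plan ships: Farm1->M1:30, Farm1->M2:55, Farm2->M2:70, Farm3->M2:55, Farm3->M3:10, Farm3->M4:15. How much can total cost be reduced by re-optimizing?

155

Current plan cost = 30·2 + 55·11 + 70·18 + 55·6 + 10·9 + 15·5 = 2420.
Optimal plan:
  Farm1–M1: 30 × 2 = 60
  Farm1–M2: 55 × 11 = 605
  Farm2–M2: 45 × 18 = 810
  Farm2–M3: 10 × 10 = 100
  Farm2–M4: 15 × 14 = 210
  Farm3–M2: 80 × 6 = 480
Optimal cost = 2265.
Saving = 2420 − 2265 = 155.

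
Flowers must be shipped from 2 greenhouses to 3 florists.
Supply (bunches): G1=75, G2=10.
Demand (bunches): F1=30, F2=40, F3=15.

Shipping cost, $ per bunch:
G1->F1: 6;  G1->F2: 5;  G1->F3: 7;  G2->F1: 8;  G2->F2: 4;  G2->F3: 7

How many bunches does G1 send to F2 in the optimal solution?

30

Solving gives:
  G1 to F1: 30 × $6 = $180
  G1 to F2: 30 × $5 = $150
  G1 to F3: 15 × $7 = $105
  G2 to F2: 10 × $4 = $40
Total cost = $475.
So G1→F2 carries 30 bunches.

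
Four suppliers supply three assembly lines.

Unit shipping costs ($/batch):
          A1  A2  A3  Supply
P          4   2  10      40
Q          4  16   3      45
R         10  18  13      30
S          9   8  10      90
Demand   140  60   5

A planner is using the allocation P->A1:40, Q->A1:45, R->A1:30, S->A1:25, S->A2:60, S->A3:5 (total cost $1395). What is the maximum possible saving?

Current plan cost = 40·4 + 45·4 + 30·10 + 25·9 + 60·8 + 5·10 = $1395.
Optimal plan:
  P→A2: 40 × $2 = $80
  Q→A1: 40 × $4 = $160
  Q→A3: 5 × $3 = $15
  R→A1: 30 × $10 = $300
  S→A1: 70 × $9 = $630
  S→A2: 20 × $8 = $160
Optimal cost = $1345.
Saving = 1395 − 1345 = $50.

50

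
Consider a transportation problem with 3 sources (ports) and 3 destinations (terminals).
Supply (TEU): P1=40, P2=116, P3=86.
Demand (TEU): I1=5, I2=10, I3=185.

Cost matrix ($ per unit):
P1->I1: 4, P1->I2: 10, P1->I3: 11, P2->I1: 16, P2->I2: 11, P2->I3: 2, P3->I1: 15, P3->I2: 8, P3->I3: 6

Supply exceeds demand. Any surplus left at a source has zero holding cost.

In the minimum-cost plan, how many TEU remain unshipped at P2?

0

Minimum-cost shipments:
  P1→I1: 5 TEU
  P2→I3: 116 TEU
  P3→I2: 10 TEU
  P3→I3: 69 TEU
Total cost = $746.
P2 ships 116 of its 116, leaving 0.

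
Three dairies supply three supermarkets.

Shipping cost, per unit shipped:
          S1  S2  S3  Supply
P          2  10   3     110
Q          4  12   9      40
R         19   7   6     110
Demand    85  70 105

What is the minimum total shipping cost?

1175

One minimum-cost allocation:
  P–S1: 45 × 2 = 90
  P–S3: 65 × 3 = 195
  Q–S1: 40 × 4 = 160
  R–S2: 70 × 7 = 490
  R–S3: 40 × 6 = 240
Total = 90 + 195 + 160 + 490 + 240 = 1175.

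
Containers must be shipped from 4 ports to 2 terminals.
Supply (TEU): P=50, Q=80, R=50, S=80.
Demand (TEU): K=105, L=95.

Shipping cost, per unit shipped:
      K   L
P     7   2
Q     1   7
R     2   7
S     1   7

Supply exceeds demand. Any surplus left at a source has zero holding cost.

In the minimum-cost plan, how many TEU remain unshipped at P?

Minimum-cost shipments:
  P→L: 50 × 2 = 100
  Q→K: 35 × 1 = 35
  Q→L: 45 × 7 = 315
  S→K: 70 × 1 = 70
Total cost = 520.
P ships 50 of its 50, leaving 0.

0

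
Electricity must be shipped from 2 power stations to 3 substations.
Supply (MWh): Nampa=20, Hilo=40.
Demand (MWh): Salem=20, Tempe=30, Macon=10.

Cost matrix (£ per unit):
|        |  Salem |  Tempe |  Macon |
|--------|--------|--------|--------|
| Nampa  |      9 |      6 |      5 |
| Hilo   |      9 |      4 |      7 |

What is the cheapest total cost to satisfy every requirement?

350

An optimal shipping plan:
  Nampa->Salem: 10 MWh
  Nampa->Macon: 10 MWh
  Hilo->Salem: 10 MWh
  Hilo->Tempe: 30 MWh
Total cost = £350.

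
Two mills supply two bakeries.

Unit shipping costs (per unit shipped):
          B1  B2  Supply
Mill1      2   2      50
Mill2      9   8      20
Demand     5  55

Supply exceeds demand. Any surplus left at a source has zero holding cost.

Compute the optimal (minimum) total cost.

180

One minimum-cost allocation:
  Mill1->B1: 5 × 2 = 10
  Mill1->B2: 45 × 2 = 90
  Mill2->B2: 10 × 8 = 80
Total = 10 + 90 + 80 = 180.
(Supply check: Mill1 ships 50; Mill2 ships 10.)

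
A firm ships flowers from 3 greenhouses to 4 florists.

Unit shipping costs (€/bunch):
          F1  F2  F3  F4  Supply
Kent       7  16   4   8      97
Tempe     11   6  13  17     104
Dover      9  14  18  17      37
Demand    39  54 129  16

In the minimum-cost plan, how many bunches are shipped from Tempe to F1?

2

The minimum-cost plan:
  Kent→F3: 81 bunches
  Kent→F4: 16 bunches
  Tempe→F1: 2 bunches
  Tempe→F2: 54 bunches
  Tempe→F3: 48 bunches
  Dover→F1: 37 bunches
Total cost = €1755.
So Tempe→F1 carries 2 bunches.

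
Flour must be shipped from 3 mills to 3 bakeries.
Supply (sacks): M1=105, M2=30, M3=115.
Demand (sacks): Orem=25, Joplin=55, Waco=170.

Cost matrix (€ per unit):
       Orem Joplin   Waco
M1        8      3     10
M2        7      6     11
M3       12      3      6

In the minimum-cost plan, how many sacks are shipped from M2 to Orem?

Solving gives:
  M1->Joplin: 55 sacks
  M1->Waco: 50 sacks
  M2->Orem: 25 sacks
  M2->Waco: 5 sacks
  M3->Waco: 115 sacks
Total cost = €1585.
So M2→Orem carries 25 sacks.

25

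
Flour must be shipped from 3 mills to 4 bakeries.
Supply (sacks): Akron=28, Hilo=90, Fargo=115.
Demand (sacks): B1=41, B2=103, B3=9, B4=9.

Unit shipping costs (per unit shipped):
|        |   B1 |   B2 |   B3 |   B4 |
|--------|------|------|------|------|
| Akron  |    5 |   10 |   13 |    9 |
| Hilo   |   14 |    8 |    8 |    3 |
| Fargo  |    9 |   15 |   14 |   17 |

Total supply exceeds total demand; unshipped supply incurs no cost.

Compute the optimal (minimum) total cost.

Optimal allocation:
  Akron->B1: 6 × 5 = 30
  Akron->B2: 22 × 10 = 220
  Hilo->B2: 81 × 8 = 648
  Hilo->B4: 9 × 3 = 27
  Fargo->B1: 35 × 9 = 315
  Fargo->B3: 9 × 14 = 126
Total = 30 + 220 + 648 + 27 + 315 + 126 = 1366.
(Supply check: Akron ships 28; Hilo ships 90; Fargo ships 44.)

1366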